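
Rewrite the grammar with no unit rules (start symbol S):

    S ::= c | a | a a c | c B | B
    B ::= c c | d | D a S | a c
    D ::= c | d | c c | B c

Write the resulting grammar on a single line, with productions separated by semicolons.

S ::= c c | d | D a S | a c | c | a | a a c | c B; B ::= c c | d | D a S | a c; D ::= c | d | c c | B c

Unit pairs: S ⇒* {B}.
Replace each nonterminal's rules with the union of the non-unit rules of every nonterminal it unit-derives.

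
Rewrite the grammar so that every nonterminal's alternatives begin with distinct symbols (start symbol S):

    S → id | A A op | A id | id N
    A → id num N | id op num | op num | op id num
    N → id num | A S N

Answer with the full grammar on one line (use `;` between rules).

S has alternatives sharing prefix 'id': factor to S → id S' with S' → ε | N.
S has alternatives sharing prefix 'A': factor to S → A S'' with S'' → A op | id.
A has alternatives sharing prefix 'id': factor to A → id A' with A' → num N | op num.
A has alternatives sharing prefix 'op': factor to A → op A'' with A'' → num | id num.

S → id S' | A S''; A → id A' | op A''; N → id num | A S N; S' → ε | N; S'' → A op | id; A' → num N | op num; A'' → num | id num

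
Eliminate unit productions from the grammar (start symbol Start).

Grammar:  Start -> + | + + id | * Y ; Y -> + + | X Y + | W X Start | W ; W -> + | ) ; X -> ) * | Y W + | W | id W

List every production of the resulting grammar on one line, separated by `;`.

Unit pairs: X ⇒* {W}; Y ⇒* {W}.
For each unit pair (A, B), copy every non-unit production of B to A, then drop all unit productions.

Start -> + | + + id | * Y; Y -> + | ) | + + | X Y + | W X Start; W -> + | ); X -> ) * | Y W + | id W | + | )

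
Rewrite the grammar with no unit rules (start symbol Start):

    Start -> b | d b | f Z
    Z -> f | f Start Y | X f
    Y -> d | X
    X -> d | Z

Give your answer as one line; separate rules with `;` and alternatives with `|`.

Start -> b | d b | f Z; Z -> f | f Start Y | X f; Y -> f | f Start Y | X f | d; X -> f | f Start Y | X f | d

Unit pairs: X ⇒* {Z}; Y ⇒* {X, Z}.
Replace each nonterminal's rules with the union of the non-unit rules of every nonterminal it unit-derives.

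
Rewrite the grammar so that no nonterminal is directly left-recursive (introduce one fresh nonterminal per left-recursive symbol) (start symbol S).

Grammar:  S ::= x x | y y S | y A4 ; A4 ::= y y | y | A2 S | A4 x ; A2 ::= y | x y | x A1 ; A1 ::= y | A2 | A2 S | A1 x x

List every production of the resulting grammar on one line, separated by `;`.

Left recursion appears on A4, A1.
For A4: α = {x}, β = {y y, y, A2 S}. Rewrite as A4 → β A4' and A4' → α A4' | ε.
For A1: α = {x x}, β = {y, A2, A2 S}. Rewrite as A1 → β A1' and A1' → α A1' | ε.

S ::= x x | y y S | y A4; A4 ::= y y A4' | y A4' | A2 S A4'; A2 ::= y | x y | x A1; A1 ::= y A1' | A2 A1' | A2 S A1'; A4' ::= x A4' | ε; A1' ::= x x A1' | ε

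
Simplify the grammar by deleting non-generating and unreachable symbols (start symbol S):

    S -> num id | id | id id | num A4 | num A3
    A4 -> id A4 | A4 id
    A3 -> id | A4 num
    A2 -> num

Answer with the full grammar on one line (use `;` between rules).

S -> num id | id | id id | num A3; A3 -> id

Generating nonterminals: {A2, A3, S}.
Reachable from S after that: {A3, S}.
Removed useless symbols: {A2, A4} and every production mentioning them.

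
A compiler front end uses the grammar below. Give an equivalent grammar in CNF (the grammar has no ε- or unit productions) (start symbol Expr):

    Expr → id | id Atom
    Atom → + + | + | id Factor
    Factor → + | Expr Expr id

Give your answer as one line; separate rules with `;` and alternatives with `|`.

Introduce a nonterminal for each terminal appearing in a rule of length ≥ 2: X1 → id, X2 → +.
Binarize each right-hand side of length ≥ 3 by chaining fresh nonterminals (Y1, Y2, …): affected rules were Factor → Expr Expr X1.

Expr → id | X1 Atom; Atom → X2 X2 | + | X1 Factor; Factor → + | Expr Y1; X1 → id; X2 → +; Y1 → Expr X1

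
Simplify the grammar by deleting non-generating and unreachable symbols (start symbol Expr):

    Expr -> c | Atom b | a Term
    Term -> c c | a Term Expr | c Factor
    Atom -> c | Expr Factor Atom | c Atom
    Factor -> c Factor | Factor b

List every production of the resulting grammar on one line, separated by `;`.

Generating nonterminals: {Atom, Expr, Term}.
Reachable from Expr after that: {Atom, Expr, Term}.
Removed useless symbols: {Factor} and every production mentioning them.

Expr -> c | Atom b | a Term; Term -> c c | a Term Expr; Atom -> c | c Atom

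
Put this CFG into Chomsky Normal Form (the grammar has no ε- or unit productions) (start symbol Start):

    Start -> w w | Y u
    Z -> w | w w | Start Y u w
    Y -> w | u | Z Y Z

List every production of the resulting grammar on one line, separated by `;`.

Start -> X1 X1 | Y X2; Z -> w | X1 X1 | Start Y1; Y -> w | u | Z Y3; X1 -> w; X2 -> u; Y1 -> Y Y2; Y2 -> X2 X1; Y3 -> Y Z

Introduce a nonterminal for each terminal appearing in a rule of length ≥ 2: X1 → w, X2 → u.
Binarize each right-hand side of length ≥ 3 by chaining fresh nonterminals (Y1, Y2, …): affected rules were Z → Start Y X2 X1; Y → Z Y Z.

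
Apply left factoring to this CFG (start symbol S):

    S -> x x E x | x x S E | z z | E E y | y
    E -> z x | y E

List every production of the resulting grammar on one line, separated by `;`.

S has alternatives sharing prefix 'x x': factor to S → x x S' with S' → E x | S E.

S -> z z | E E y | y | x x S'; E -> z x | y E; S' -> E x | S E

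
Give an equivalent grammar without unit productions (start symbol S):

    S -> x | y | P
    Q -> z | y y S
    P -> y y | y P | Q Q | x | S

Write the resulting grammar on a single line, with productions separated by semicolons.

S -> x | y | y y | y P | Q Q; Q -> z | y y S; P -> x | y | y y | y P | Q Q

Unit pairs: P ⇒* {S}; S ⇒* {P}.
Replace each nonterminal's rules with the union of the non-unit rules of every nonterminal it unit-derives.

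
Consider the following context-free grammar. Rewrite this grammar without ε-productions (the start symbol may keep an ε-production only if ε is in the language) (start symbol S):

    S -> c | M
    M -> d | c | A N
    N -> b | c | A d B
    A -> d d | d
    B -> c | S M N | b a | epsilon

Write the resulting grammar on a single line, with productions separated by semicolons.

The nullable symbols are {B}.
ε ∉ L(G), so no ε-production is kept.
Add the nullable-subset variants: N → A d B gives A d B | A d.

S -> c | M; M -> d | c | A N; N -> b | c | A d B | A d; A -> d d | d; B -> c | S M N | b a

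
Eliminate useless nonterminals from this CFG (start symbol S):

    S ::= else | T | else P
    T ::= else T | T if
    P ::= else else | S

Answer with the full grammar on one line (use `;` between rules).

S ::= else | else P; P ::= else else | S

Generating nonterminals: {P, S}.
Reachable from S after that: {P, S}.
Removed useless symbols: {T} and every production mentioning them.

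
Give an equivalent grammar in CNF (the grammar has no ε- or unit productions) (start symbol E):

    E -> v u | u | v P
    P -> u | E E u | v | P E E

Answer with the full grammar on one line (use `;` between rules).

Introduce a nonterminal for each terminal appearing in a rule of length ≥ 2: X1 → v, X2 → u.
Binarize each right-hand side of length ≥ 3 by chaining fresh nonterminals (Y1, Y2, …): affected rules were P → E E X2; P → P E E.

E -> X1 X2 | u | X1 P; P -> u | E Y1 | v | P Y2; X1 -> v; X2 -> u; Y1 -> E X2; Y2 -> E E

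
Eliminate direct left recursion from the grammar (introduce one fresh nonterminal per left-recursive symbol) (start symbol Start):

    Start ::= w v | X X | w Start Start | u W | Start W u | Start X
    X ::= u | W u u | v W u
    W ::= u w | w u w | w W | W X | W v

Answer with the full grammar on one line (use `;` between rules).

Start ::= w v Start1 | X X Start1 | w Start Start Start1 | u W Start1; X ::= u | W u u | v W u; W ::= u w W1 | w u w W1 | w W W1; Start1 ::= W u Start1 | X Start1 | ε; W1 ::= X W1 | v W1 | ε

Start, W are directly left-recursive.
For Start: α = {W u, X}, β = {w v, X X, w Start Start, u W}. Rewrite as Start → β Start1 and Start1 → α Start1 | ε.
For W: α = {X, v}, β = {u w, w u w, w W}. Rewrite as W → β W1 and W1 → α W1 | ε.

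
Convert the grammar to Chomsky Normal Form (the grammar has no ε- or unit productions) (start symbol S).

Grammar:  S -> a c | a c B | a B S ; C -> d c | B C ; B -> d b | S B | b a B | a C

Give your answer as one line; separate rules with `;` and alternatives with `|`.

Introduce a nonterminal for each terminal appearing in a rule of length ≥ 2: X1 → a, X2 → c, X3 → d, X4 → b.
Binarize each right-hand side of length ≥ 3 by chaining fresh nonterminals (Y1, Y2, …): affected rules were S → X1 X2 B; S → X1 B S; B → X4 X1 B.

S -> X1 X2 | X1 Y1 | X1 Y2; C -> X3 X2 | B C; B -> X3 X4 | S B | X4 Y3 | X1 C; X1 -> a; X2 -> c; X3 -> d; X4 -> b; Y1 -> X2 B; Y2 -> B S; Y3 -> X1 B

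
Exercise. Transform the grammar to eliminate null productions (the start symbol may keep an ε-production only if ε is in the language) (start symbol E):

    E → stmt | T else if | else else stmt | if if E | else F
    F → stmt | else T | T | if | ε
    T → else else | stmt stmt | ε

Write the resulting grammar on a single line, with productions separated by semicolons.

Nullable set = {F, T}.
ε ∉ L(G), so no ε-production is kept.
Add the nullable-subset variants: E → T else if gives T else if | else if. E → else F gives else F | else. F → else T gives else T | else.

E → stmt | T else if | else if | else else stmt | if if E | else F | else; F → stmt | else T | else | T | if; T → else else | stmt stmt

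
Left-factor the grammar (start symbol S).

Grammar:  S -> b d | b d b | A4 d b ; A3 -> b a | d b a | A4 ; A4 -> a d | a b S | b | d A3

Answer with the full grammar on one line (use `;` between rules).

S -> A4 d b | b d S'; A3 -> b a | d b a | A4; A4 -> b | d A3 | a A4'; S' -> ε | b; A4' -> d | b S

S has alternatives sharing prefix 'b d': factor to S → b d S' with S' → ε | b.
A4 has alternatives sharing prefix 'a': factor to A4 → a A4' with A4' → d | b S.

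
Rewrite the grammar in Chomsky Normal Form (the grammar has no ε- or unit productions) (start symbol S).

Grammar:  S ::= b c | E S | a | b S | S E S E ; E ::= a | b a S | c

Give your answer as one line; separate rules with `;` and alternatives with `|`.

S ::= X1 X2 | E S | a | X1 S | S Y1; E ::= a | X1 Y3 | c; X1 ::= b; X2 ::= c; X3 ::= a; Y1 ::= E Y2; Y2 ::= S E; Y3 ::= X3 S

Introduce a nonterminal for each terminal appearing in a rule of length ≥ 2: X1 → b, X2 → c, X3 → a.
Binarize each right-hand side of length ≥ 3 by chaining fresh nonterminals (Y1, Y2, …): affected rules were S → S E S E; E → X1 X3 S.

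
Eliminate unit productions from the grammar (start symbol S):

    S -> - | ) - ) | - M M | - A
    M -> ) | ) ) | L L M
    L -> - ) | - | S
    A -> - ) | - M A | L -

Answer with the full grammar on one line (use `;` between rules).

S -> - | ) - ) | - M M | - A; M -> ) | ) ) | L L M; L -> - ) | - | ) - ) | - M M | - A; A -> - ) | - M A | L -

Unit pairs: L ⇒* {S}.
For each unit pair (A, B), copy every non-unit production of B to A, then drop all unit productions.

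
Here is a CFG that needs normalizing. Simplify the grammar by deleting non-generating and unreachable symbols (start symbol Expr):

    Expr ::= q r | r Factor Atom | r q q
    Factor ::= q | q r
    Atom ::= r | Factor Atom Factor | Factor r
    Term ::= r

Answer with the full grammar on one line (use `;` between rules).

Generating nonterminals: {Atom, Expr, Factor, Term}.
Reachable from Expr after that: {Atom, Expr, Factor}.
Removed useless symbols: {Term} and every production mentioning them.

Expr ::= q r | r Factor Atom | r q q; Factor ::= q | q r; Atom ::= r | Factor Atom Factor | Factor r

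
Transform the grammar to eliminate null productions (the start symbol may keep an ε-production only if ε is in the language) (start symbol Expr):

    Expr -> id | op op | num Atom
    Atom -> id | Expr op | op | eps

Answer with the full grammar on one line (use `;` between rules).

Nullable set = {Atom}.
ε ∉ L(G), so no ε-production is kept.
Expand every rule over subsets of its nullable positions: Expr → num Atom gives num Atom | num.

Expr -> id | op op | num Atom | num; Atom -> id | Expr op | op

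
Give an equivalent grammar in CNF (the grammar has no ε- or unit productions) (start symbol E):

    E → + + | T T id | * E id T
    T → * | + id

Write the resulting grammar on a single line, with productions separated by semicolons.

Introduce a nonterminal for each terminal appearing in a rule of length ≥ 2: X1 → +, X2 → id, X3 → *.
Binarize each right-hand side of length ≥ 3 by chaining fresh nonterminals (Y1, Y2, …): affected rules were E → T T X2; E → X3 E X2 T.

E → X1 X1 | T Y1 | X3 Y2; T → * | X1 X2; X1 → +; X2 → id; X3 → *; Y1 → T X2; Y2 → E Y3; Y3 → X2 T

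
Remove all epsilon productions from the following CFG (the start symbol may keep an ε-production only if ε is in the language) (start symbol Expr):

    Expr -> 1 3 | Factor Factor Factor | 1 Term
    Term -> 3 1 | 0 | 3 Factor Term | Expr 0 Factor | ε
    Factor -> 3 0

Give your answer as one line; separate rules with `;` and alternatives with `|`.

Expr -> 1 3 | Factor Factor Factor | 1 Term | 1; Term -> 3 1 | 0 | 3 Factor Term | 3 Factor | Expr 0 Factor; Factor -> 3 0

The nullable symbols are {Term}.
ε ∉ L(G), so no ε-production is kept.
Add the nullable-subset variants: Expr → 1 Term gives 1 Term | 1. Term → 3 Factor Term gives 3 Factor Term | 3 Factor.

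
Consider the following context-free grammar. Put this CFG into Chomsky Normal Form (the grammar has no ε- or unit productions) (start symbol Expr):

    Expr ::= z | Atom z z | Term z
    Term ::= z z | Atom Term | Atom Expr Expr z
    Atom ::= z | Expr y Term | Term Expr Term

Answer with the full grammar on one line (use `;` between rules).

Expr ::= z | Atom Y1 | Term X1; Term ::= X1 X1 | Atom Term | Atom Y2; Atom ::= z | Expr Y4 | Term Y5; X1 ::= z; X2 ::= y; Y1 ::= X1 X1; Y2 ::= Expr Y3; Y3 ::= Expr X1; Y4 ::= X2 Term; Y5 ::= Expr Term

Introduce a nonterminal for each terminal appearing in a rule of length ≥ 2: X1 → z, X2 → y.
Binarize each right-hand side of length ≥ 3 by chaining fresh nonterminals (Y1, Y2, …): affected rules were Expr → Atom X1 X1; Term → Atom Expr Expr X1; Atom → Expr X2 Term; Atom → Term Expr Term.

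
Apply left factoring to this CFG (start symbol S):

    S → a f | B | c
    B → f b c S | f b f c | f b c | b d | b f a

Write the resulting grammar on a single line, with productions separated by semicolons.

B has alternatives sharing prefix 'f b': factor to B → f b B' with B' → c S | f c | c.
B has alternatives sharing prefix 'b': factor to B → b B'' with B'' → d | f a.
B' has alternatives sharing prefix 'c': factor to B' → c B''' with B''' → S | ε.

S → a f | B | c; B → f b B' | b B''; B' → f c | c B'''; B'' → d | f a; B''' → S | ε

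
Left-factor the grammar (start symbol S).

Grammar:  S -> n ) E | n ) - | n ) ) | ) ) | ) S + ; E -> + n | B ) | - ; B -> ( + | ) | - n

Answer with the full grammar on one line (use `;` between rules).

S has alternatives sharing prefix 'n )': factor to S → n ) S' with S' → E | - | ).
S has alternatives sharing prefix ')': factor to S → ) S'' with S'' → ) | S +.

S -> n ) S' | ) S''; E -> + n | B ) | -; B -> ( + | ) | - n; S' -> E | - | ); S'' -> ) | S +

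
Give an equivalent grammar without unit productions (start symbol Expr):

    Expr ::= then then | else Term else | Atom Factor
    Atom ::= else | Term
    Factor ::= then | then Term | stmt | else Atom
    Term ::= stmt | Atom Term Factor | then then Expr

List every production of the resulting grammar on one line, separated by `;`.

Expr ::= then then | else Term else | Atom Factor; Atom ::= stmt | Atom Term Factor | then then Expr | else; Factor ::= then | then Term | stmt | else Atom; Term ::= stmt | Atom Term Factor | then then Expr

Unit pairs: Atom ⇒* {Term}.
For each unit pair (A, B), copy every non-unit production of B to A, then drop all unit productions.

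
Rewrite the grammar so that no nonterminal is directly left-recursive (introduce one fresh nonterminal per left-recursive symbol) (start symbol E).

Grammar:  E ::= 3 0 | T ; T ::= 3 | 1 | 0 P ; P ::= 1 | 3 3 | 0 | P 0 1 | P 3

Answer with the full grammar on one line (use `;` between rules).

E ::= 3 0 | T; T ::= 3 | 1 | 0 P; P ::= 1 P' | 3 3 P' | 0 P'; P' ::= 0 1 P' | 3 P' | ε

Left recursion appears on P.
For P: α = {0 1, 3}, β = {1, 3 3, 0}. Rewrite as P → β P' and P' → α P' | ε.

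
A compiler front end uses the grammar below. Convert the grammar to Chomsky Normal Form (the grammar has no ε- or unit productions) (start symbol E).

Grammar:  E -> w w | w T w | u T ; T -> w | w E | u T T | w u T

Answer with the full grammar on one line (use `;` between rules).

E -> X1 X1 | X1 Y1 | X2 T; T -> w | X1 E | X2 Y2 | X1 Y3; X1 -> w; X2 -> u; Y1 -> T X1; Y2 -> T T; Y3 -> X2 T

Introduce a nonterminal for each terminal appearing in a rule of length ≥ 2: X1 → w, X2 → u.
Binarize each right-hand side of length ≥ 3 by chaining fresh nonterminals (Y1, Y2, …): affected rules were E → X1 T X1; T → X2 T T; T → X1 X2 T.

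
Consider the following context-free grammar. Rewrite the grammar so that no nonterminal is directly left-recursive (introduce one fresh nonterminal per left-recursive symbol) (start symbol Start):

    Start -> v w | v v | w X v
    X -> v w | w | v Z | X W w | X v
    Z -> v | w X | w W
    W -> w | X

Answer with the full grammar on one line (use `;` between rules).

Start -> v w | v v | w X v; X -> v w X1 | w X1 | v Z X1; Z -> v | w X | w W; W -> w | X; X1 -> W w X1 | v X1 | ε

Directly left-recursive nonterminal: X.
For X: α = {W w, v}, β = {v w, w, v Z}. Rewrite as X → β X1 and X1 → α X1 | ε.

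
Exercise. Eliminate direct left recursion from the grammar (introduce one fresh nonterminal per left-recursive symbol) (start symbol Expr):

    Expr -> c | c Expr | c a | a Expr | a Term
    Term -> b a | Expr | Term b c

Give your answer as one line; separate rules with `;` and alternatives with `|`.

Left recursion appears on Term.
For Term: α = {b c}, β = {b a, Expr}. Rewrite as Term → β Term1 and Term1 → α Term1 | ε.

Expr -> c | c Expr | c a | a Expr | a Term; Term -> b a Term1 | Expr Term1; Term1 -> b c Term1 | ε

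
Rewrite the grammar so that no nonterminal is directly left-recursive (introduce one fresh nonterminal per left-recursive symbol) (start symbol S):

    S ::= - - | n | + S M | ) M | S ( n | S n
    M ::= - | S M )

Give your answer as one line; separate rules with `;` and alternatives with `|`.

S ::= - - S' | n S' | + S M S' | ) M S'; M ::= - | S M ); S' ::= ( n S' | n S' | ε

S is directly left-recursive.
For S: α = {( n, n}, β = {- -, n, + S M, ) M}. Rewrite as S → β S' and S' → α S' | ε.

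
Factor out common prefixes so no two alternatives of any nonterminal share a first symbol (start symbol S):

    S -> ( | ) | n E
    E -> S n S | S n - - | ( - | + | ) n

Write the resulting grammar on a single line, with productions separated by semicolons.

S -> ( | ) | n E; E -> ( - | + | ) n | S n E'; E' -> S | - -

E has alternatives sharing prefix 'S n': factor to E → S n E' with E' → S | - -.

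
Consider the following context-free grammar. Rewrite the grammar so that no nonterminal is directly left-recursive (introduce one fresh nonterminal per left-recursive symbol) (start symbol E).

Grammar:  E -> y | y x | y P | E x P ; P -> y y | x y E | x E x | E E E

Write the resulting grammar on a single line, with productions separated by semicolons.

E -> y E' | y x E' | y P E'; P -> y y | x y E | x E x | E E E; E' -> x P E' | ε

Left recursion appears on E.
For E: α = {x P}, β = {y, y x, y P}. Rewrite as E → β E' and E' → α E' | ε.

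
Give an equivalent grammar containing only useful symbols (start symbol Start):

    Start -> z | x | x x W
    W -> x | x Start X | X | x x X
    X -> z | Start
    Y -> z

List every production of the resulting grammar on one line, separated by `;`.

Generating nonterminals: {Start, W, X, Y}.
Reachable from Start after that: {Start, W, X}.
Removed useless symbols: {Y} and every production mentioning them.

Start -> z | x | x x W; W -> x | x Start X | X | x x X; X -> z | Start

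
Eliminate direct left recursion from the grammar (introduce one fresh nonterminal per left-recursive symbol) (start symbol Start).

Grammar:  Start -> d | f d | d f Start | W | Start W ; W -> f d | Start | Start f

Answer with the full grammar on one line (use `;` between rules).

Start is directly left-recursive.
For Start: α = {W}, β = {d, f d, d f Start, W}. Rewrite as Start → β Start1 and Start1 → α Start1 | ε.

Start -> d Start1 | f d Start1 | d f Start Start1 | W Start1; W -> f d | Start | Start f; Start1 -> W Start1 | ε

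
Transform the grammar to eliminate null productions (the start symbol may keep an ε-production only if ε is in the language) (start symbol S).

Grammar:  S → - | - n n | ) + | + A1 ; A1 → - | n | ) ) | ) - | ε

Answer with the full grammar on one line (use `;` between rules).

Nullable set = {A1}.
ε ∉ L(G), so no ε-production is kept.
Add the nullable-subset variants: S → + A1 gives + A1 | +.

S → - | - n n | ) + | + A1 | +; A1 → - | n | ) ) | ) -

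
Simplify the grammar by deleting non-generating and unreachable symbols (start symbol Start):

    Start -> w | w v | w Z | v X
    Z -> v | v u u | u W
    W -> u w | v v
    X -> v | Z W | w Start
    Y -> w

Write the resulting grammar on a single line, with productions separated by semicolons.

Generating nonterminals: {Start, W, X, Y, Z}.
Reachable from Start after that: {Start, W, X, Z}.
Removed useless symbols: {Y} and every production mentioning them.

Start -> w | w v | w Z | v X; Z -> v | v u u | u W; W -> u w | v v; X -> v | Z W | w Start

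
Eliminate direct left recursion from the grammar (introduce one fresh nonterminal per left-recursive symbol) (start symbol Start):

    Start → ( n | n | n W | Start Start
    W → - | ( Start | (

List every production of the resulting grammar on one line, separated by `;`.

Start → ( n Start1 | n Start1 | n W Start1; W → - | ( Start | (; Start1 → Start Start1 | ε

Directly left-recursive nonterminal: Start.
For Start: α = {Start}, β = {( n, n, n W}. Rewrite as Start → β Start1 and Start1 → α Start1 | ε.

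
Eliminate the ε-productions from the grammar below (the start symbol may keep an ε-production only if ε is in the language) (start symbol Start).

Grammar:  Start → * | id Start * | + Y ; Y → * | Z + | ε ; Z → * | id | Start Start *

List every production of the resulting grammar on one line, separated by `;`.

Nullable set = {Y}.
ε ∉ L(G), so no ε-production is kept.
Expand every rule over subsets of its nullable positions: Start → + Y gives + Y | +.

Start → * | id Start * | + Y | +; Y → * | Z +; Z → * | id | Start Start *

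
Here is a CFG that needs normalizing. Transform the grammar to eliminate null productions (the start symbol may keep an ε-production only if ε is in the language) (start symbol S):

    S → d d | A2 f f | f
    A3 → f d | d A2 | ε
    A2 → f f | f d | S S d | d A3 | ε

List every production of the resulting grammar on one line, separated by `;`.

S → d d | A2 f f | f f | f; A3 → f d | d A2 | d; A2 → f f | f d | S S d | d A3 | d

The nullable symbols are {A2, A3}.
ε ∉ L(G), so no ε-production is kept.
Add the nullable-subset variants: S → A2 f f gives A2 f f | f f. A3 → d A2 gives d A2 | d. A2 → d A3 gives d A3 | d.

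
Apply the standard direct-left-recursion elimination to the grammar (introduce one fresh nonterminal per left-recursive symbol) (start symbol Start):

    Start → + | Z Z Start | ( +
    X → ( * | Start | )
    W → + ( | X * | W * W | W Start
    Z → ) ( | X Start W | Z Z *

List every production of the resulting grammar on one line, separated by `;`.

Start → + | Z Z Start | ( +; X → ( * | Start | ); W → + ( W1 | X * W1; Z → ) ( Z1 | X Start W Z1; W1 → * W W1 | Start W1 | ε; Z1 → Z * Z1 | ε

W, Z are directly left-recursive.
For W: α = {* W, Start}, β = {+ (, X *}. Rewrite as W → β W1 and W1 → α W1 | ε.
For Z: α = {Z *}, β = {) (, X Start W}. Rewrite as Z → β Z1 and Z1 → α Z1 | ε.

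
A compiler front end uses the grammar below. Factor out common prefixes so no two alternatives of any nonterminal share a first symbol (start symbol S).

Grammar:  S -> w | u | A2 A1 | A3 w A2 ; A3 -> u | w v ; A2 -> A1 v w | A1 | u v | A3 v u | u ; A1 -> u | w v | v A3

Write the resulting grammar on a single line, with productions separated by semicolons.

A2 has alternatives sharing prefix 'A1': factor to A2 → A1 A2' with A2' → v w | ε.
A2 has alternatives sharing prefix 'u': factor to A2 → u A2'' with A2'' → v | ε.

S -> w | u | A2 A1 | A3 w A2; A3 -> u | w v; A2 -> A3 v u | A1 A2' | u A2''; A1 -> u | w v | v A3; A2' -> v w | ε; A2'' -> v | ε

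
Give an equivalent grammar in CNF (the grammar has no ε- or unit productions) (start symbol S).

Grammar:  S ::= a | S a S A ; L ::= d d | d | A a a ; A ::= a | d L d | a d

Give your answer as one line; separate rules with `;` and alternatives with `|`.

Introduce a nonterminal for each terminal appearing in a rule of length ≥ 2: X1 → a, X2 → d.
Binarize each right-hand side of length ≥ 3 by chaining fresh nonterminals (Y1, Y2, …): affected rules were S → S X1 S A; L → A X1 X1; A → X2 L X2.

S ::= a | S Y1; L ::= X2 X2 | d | A Y3; A ::= a | X2 Y4 | X1 X2; X1 ::= a; X2 ::= d; Y1 ::= X1 Y2; Y2 ::= S A; Y3 ::= X1 X1; Y4 ::= L X2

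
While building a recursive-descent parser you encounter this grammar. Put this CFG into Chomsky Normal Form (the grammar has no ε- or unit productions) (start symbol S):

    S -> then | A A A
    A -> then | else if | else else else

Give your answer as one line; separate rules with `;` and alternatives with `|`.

Introduce a nonterminal for each terminal appearing in a rule of length ≥ 2: X1 → else, X2 → if.
Binarize each right-hand side of length ≥ 3 by chaining fresh nonterminals (Y1, Y2, …): affected rules were S → A A A; A → X1 X1 X1.

S -> then | A Y1; A -> then | X1 X2 | X1 Y2; X1 -> else; X2 -> if; Y1 -> A A; Y2 -> X1 X1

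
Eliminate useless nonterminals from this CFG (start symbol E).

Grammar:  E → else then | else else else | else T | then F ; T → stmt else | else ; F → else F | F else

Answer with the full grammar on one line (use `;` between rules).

E → else then | else else else | else T; T → stmt else | else

Generating nonterminals: {E, T}.
Reachable from E after that: {E, T}.
Removed useless symbols: {F} and every production mentioning them.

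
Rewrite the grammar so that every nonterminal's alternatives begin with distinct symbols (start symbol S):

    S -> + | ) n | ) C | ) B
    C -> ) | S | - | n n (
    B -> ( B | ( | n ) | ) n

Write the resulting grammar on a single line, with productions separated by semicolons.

S -> + | ) S'; C -> ) | S | - | n n (; B -> n ) | ) n | ( B'; S' -> n | C | B; B' -> B | ε

S has alternatives sharing prefix ')': factor to S → ) S' with S' → n | C | B.
B has alternatives sharing prefix '(': factor to B → ( B' with B' → B | ε.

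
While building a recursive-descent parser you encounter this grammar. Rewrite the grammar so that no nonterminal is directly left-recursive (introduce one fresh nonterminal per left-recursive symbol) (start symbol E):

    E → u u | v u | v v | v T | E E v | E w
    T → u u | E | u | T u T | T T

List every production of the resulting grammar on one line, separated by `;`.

Directly left-recursive nonterminals: E, T.
For E: α = {E v, w}, β = {u u, v u, v v, v T}. Rewrite as E → β E' and E' → α E' | ε.
For T: α = {u T, T}, β = {u u, E, u}. Rewrite as T → β T' and T' → α T' | ε.

E → u u E' | v u E' | v v E' | v T E'; T → u u T' | E T' | u T'; E' → E v E' | w E' | epsilon; T' → u T T' | T T' | epsilon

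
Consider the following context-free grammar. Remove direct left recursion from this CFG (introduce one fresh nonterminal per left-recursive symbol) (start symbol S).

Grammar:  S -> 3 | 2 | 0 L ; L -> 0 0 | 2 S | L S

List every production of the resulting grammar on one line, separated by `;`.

L is directly left-recursive.
For L: α = {S}, β = {0 0, 2 S}. Rewrite as L → β L' and L' → α L' | ε.

S -> 3 | 2 | 0 L; L -> 0 0 L' | 2 S L'; L' -> S L' | ε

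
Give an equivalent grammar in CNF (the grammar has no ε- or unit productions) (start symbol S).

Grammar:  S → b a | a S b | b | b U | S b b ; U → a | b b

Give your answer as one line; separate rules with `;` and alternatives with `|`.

Introduce a nonterminal for each terminal appearing in a rule of length ≥ 2: X1 → b, X2 → a.
Binarize each right-hand side of length ≥ 3 by chaining fresh nonterminals (Y1, Y2, …): affected rules were S → X2 S X1; S → S X1 X1.

S → X1 X2 | X2 Y1 | b | X1 U | S Y2; U → a | X1 X1; X1 → b; X2 → a; Y1 → S X1; Y2 → X1 X1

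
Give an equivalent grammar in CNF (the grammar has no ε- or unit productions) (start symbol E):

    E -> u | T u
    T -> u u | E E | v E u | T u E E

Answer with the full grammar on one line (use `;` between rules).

E -> u | T X1; T -> X1 X1 | E E | X2 Y1 | T Y2; X1 -> u; X2 -> v; Y1 -> E X1; Y2 -> X1 Y3; Y3 -> E E

Introduce a nonterminal for each terminal appearing in a rule of length ≥ 2: X1 → u, X2 → v.
Binarize each right-hand side of length ≥ 3 by chaining fresh nonterminals (Y1, Y2, …): affected rules were T → X2 E X1; T → T X1 E E.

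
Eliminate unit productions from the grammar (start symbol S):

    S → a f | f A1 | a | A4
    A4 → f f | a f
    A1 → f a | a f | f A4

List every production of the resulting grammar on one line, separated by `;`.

S → f f | a f | f A1 | a; A4 → f f | a f; A1 → f a | a f | f A4

Unit pairs: S ⇒* {A4}.
Replace each nonterminal's rules with the union of the non-unit rules of every nonterminal it unit-derives.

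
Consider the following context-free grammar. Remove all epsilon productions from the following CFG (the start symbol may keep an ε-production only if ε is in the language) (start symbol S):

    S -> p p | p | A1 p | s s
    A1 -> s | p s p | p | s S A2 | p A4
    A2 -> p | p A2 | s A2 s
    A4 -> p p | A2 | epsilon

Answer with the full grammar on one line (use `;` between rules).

S -> p p | p | A1 p | s s; A1 -> s | p s p | p | s S A2 | p A4; A2 -> p | p A2 | s A2 s; A4 -> p p | A2

The nullable symbols are {A4}.
ε ∉ L(G), so no ε-production is kept.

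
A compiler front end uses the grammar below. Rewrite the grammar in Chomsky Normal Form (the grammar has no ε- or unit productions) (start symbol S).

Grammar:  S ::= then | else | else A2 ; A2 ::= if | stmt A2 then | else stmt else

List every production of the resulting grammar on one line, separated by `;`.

Introduce a nonterminal for each terminal appearing in a rule of length ≥ 2: X1 → else, X2 → stmt, X3 → then.
Binarize each right-hand side of length ≥ 3 by chaining fresh nonterminals (Y1, Y2, …): affected rules were A2 → X2 A2 X3; A2 → X1 X2 X1.

S ::= then | else | X1 A2; A2 ::= if | X2 Y1 | X1 Y2; X1 ::= else; X2 ::= stmt; X3 ::= then; Y1 ::= A2 X3; Y2 ::= X2 X1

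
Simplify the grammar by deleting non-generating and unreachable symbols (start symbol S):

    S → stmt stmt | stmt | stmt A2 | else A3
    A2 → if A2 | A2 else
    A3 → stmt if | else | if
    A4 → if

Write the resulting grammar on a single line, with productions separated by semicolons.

Generating nonterminals: {A3, A4, S}.
Reachable from S after that: {A3, S}.
Removed useless symbols: {A2, A4} and every production mentioning them.

S → stmt stmt | stmt | else A3; A3 → stmt if | else | if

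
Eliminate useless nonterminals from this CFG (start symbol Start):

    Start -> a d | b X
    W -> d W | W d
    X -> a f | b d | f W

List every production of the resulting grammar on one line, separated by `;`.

Generating nonterminals: {Start, X}.
Reachable from Start after that: {Start, X}.
Removed useless symbols: {W} and every production mentioning them.

Start -> a d | b X; X -> a f | b d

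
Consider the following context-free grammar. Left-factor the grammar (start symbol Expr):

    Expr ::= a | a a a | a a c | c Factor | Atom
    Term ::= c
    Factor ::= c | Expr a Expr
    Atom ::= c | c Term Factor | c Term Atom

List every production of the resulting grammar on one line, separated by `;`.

Expr has alternatives sharing prefix 'a': factor to Expr → a Expr1 with Expr1 → ε | a a | a c.
Atom has alternatives sharing prefix 'c': factor to Atom → c Atom1 with Atom1 → ε | Term Factor | Term Atom.
Expr1 has alternatives sharing prefix 'a': factor to Expr1 → a Expr11 with Expr11 → a | c.
Atom1 has alternatives sharing prefix 'Term': factor to Atom1 → Term Atom11 with Atom11 → Factor | Atom.

Expr ::= c Factor | Atom | a Expr1; Term ::= c; Factor ::= c | Expr a Expr; Atom ::= c Atom1; Expr1 ::= ε | a Expr11; Atom1 ::= ε | Term Atom11; Expr11 ::= a | c; Atom11 ::= Factor | Atom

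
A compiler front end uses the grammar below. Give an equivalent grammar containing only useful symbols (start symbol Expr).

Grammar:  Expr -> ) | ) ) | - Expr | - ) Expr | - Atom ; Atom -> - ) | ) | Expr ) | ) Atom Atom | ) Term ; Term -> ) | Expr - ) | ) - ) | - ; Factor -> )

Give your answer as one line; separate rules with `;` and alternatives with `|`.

Expr -> ) | ) ) | - Expr | - ) Expr | - Atom; Atom -> - ) | ) | Expr ) | ) Atom Atom | ) Term; Term -> ) | Expr - ) | ) - ) | -

Generating nonterminals: {Atom, Expr, Factor, Term}.
Reachable from Expr after that: {Atom, Expr, Term}.
Removed useless symbols: {Factor} and every production mentioning them.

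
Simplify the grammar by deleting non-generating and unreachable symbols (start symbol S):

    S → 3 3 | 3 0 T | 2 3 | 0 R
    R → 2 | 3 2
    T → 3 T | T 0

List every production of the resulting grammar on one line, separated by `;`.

S → 3 3 | 2 3 | 0 R; R → 2 | 3 2

Generating nonterminals: {R, S}.
Reachable from S after that: {R, S}.
Removed useless symbols: {T} and every production mentioning them.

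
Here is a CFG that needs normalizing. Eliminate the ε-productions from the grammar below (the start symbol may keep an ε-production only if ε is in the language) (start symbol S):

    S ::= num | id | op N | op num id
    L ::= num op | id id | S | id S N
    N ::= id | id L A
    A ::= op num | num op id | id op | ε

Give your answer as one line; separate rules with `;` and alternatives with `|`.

The nullable symbols are {A}.
ε ∉ L(G), so no ε-production is kept.
Add the nullable-subset variants: N → id L A gives id L A | id L.

S ::= num | id | op N | op num id; L ::= num op | id id | S | id S N; N ::= id | id L A | id L; A ::= op num | num op id | id op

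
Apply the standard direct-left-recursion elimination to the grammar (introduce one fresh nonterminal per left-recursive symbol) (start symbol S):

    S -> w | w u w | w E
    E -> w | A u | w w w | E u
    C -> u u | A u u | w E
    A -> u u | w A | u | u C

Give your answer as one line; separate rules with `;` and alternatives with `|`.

S -> w | w u w | w E; E -> w E' | A u E' | w w w E'; C -> u u | A u u | w E; A -> u u | w A | u | u C; E' -> u E' | ε

Directly left-recursive nonterminal: E.
For E: α = {u}, β = {w, A u, w w w}. Rewrite as E → β E' and E' → α E' | ε.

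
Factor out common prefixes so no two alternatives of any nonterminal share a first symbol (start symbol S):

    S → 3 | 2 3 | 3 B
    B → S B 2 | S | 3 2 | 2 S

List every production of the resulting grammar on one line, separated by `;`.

S → 2 3 | 3 S'; B → 3 2 | 2 S | S B'; S' → ε | B; B' → B 2 | ε

S has alternatives sharing prefix '3': factor to S → 3 S' with S' → ε | B.
B has alternatives sharing prefix 'S': factor to B → S B' with B' → B 2 | ε.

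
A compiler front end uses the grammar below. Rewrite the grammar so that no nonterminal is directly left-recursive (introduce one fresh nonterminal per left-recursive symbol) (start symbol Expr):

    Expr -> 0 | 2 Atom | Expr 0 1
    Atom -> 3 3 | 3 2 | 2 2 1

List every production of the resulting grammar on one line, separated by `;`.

Expr -> 0 Expr1 | 2 Atom Expr1; Atom -> 3 3 | 3 2 | 2 2 1; Expr1 -> 0 1 Expr1 | ε

Expr is directly left-recursive.
For Expr: α = {0 1}, β = {0, 2 Atom}. Rewrite as Expr → β Expr1 and Expr1 → α Expr1 | ε.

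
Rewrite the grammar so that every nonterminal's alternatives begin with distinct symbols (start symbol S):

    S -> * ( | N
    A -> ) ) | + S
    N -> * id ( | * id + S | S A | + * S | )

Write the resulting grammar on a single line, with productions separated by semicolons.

N has alternatives sharing prefix '* id': factor to N → * id N' with N' → ( | + S.

S -> * ( | N; A -> ) ) | + S; N -> S A | + * S | ) | * id N'; N' -> ( | + S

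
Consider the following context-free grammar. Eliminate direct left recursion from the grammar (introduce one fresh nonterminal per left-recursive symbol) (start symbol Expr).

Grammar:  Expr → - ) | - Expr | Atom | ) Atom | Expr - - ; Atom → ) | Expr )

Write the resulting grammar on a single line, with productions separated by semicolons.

Left recursion appears on Expr.
For Expr: α = {- -}, β = {- ), - Expr, Atom, ) Atom}. Rewrite as Expr → β Expr1 and Expr1 → α Expr1 | ε.

Expr → - ) Expr1 | - Expr Expr1 | Atom Expr1 | ) Atom Expr1; Atom → ) | Expr ); Expr1 → - - Expr1 | ε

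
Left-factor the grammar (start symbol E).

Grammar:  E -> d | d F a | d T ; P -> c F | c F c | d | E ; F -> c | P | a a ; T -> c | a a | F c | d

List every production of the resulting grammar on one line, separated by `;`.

E -> d E'; P -> d | E | c F P'; F -> c | P | a a; T -> c | a a | F c | d; E' -> ε | F a | T; P' -> ε | c

E has alternatives sharing prefix 'd': factor to E → d E' with E' → ε | F a | T.
P has alternatives sharing prefix 'c F': factor to P → c F P' with P' → ε | c.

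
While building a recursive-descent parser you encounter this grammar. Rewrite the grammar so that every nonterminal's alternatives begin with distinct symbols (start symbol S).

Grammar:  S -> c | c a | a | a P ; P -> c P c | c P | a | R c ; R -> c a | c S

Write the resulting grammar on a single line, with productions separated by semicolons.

S has alternatives sharing prefix 'c': factor to S → c S' with S' → ε | a.
S has alternatives sharing prefix 'a': factor to S → a S'' with S'' → ε | P.
P has alternatives sharing prefix 'c P': factor to P → c P P' with P' → c | ε.
R has alternatives sharing prefix 'c': factor to R → c R' with R' → a | S.

S -> c S' | a S''; P -> a | R c | c P P'; R -> c R'; S' -> ε | a; S'' -> ε | P; P' -> c | ε; R' -> a | S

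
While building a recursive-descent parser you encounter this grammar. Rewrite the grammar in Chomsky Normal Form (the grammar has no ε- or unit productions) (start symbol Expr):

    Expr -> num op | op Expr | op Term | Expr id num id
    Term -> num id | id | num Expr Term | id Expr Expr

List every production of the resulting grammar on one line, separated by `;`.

Expr -> X1 X2 | X2 Expr | X2 Term | Expr Y1; Term -> X1 X3 | id | X1 Y3 | X3 Y4; X1 -> num; X2 -> op; X3 -> id; Y1 -> X3 Y2; Y2 -> X1 X3; Y3 -> Expr Term; Y4 -> Expr Expr

Introduce a nonterminal for each terminal appearing in a rule of length ≥ 2: X1 → num, X2 → op, X3 → id.
Binarize each right-hand side of length ≥ 3 by chaining fresh nonterminals (Y1, Y2, …): affected rules were Expr → Expr X3 X1 X3; Term → X1 Expr Term; Term → X3 Expr Expr.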